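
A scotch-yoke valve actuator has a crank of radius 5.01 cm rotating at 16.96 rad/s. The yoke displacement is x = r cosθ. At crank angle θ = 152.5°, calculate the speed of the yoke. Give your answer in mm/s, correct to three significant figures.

392

ω = 16.96 rad/s
x = r cosθ ⇒ ẋ = −rω sinθ.
|v| = rω|sinθ| = 0.0501·16.96·|sin 152.5°| = 0.39235 m/s = 392.35 mm/s.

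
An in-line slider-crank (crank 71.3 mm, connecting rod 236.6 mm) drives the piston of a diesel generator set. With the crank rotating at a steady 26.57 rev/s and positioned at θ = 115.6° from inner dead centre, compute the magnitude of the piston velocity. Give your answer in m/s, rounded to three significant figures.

ω = 2π·26.6 = 166.9 rad/s
For an in-line slider-crank, x = r cosθ + √(L² − r² sin²θ), so v = −rω sinθ·[1 + r cosθ/√(L² − r² sin²θ)].
With r = 0.0713 m, L = 0.2366 m, θ = 115.6°: √(L² − r² sin²θ) = 0.22769 m.
v = −0.0713·166.9·0.90183·[1 + 0.0713·-0.43209/0.22769] = -9.2822 m/s.
|v| = 9.2822 m/s.

9.28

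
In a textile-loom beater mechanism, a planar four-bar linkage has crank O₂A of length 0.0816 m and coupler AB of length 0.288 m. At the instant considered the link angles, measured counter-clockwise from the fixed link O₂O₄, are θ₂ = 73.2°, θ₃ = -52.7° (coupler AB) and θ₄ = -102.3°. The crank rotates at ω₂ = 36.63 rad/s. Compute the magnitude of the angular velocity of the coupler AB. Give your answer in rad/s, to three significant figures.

ω₂ = 36.63 rad/s
Differentiating the loop-closure r₂e^{iθ₂}+r₃e^{iθ₃}=r₁+r₄e^{iθ₄} gives r₂ω₂e^{iθ₂}+r₃ω₃e^{iθ₃}=r₄ω₄e^{iθ₄}.
Eliminating the other unknown: ω₃ = r₂ω₂ sin(θ₄−θ₂) / [r₃ sin(θ₃−θ₄)].
Numerator sine = -0.07846; denominator sine = +0.76154.
Result = 0.0816·36.63·(-0.07846) / (0.288·(+0.76154)) = -1.0693 rad/s; magnitude 1.0693 rad/s.

1.07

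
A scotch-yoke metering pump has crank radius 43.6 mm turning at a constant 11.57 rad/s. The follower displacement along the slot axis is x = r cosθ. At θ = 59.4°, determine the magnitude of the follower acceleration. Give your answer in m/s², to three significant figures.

ω = 11.57 rad/s
x = r cosθ ⇒ ẍ = −rω² cosθ (ω constant).
|a| = rω²|cosθ| = 0.0436·(11.57)²·|cos 59.4°| = 2.971 m/s².

2.97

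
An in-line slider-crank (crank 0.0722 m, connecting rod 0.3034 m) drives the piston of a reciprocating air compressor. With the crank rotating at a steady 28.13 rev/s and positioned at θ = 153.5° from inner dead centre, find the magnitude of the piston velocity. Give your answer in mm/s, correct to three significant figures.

ω = 2π·28.1 = 176.7 rad/s
For an in-line slider-crank, x = r cosθ + √(L² − r² sin²θ), so v = −rω sinθ·[1 + r cosθ/√(L² − r² sin²θ)].
With r = 0.0722 m, L = 0.3034 m, θ = 153.5°: √(L² − r² sin²θ) = 0.30168 m.
v = −0.0722·176.7·0.44620·[1 + 0.0722·-0.89493/0.30168] = -4.4744 m/s.
|v| = 4.4744 m/s = 4474.4 mm/s.

4470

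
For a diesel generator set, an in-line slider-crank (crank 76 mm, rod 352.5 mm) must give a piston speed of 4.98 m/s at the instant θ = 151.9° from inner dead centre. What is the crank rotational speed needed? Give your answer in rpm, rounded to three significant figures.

For an in-line slider-crank, |v_piston| = rω|sinθ|·[1 + r cosθ/√(L² − r² sin²θ)].
With r = 0.076 m, L = 0.3525 m, θ = 151.9°: the bracketed kinematic factor |dx/dθ| = 0.028953 m.
ω = v/|dx/dθ| = 4.98/0.028953 = 172 rad/s.
N = 60ω/(2π) = 1642.5 rpm.

1640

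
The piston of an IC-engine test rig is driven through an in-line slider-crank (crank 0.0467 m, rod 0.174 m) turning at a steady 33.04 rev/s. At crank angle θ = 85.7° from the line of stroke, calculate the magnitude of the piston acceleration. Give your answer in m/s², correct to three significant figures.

ω = 2π·33 = 207.6 rad/s
x(θ) = r cosθ + √(L² − r² sin²θ); with ω constant, a = ω²·d²x/dθ².
d²x/dθ² = −r cosθ − r²(cos2θ)/√u − r⁴ sin²2θ/(4u^{3/2}),  u = L² − r² sin²θ = 0.0281074 m².
Substituting r = 0.0467 m, L = 0.174 m, θ = 85.7°: d²x/dθ² = +0.009355 m.
a = ω²·d²x/dθ² = (207.6)²·(+0.009355) = +403.16 m/s²;  |a| = 403.16 m/s².

403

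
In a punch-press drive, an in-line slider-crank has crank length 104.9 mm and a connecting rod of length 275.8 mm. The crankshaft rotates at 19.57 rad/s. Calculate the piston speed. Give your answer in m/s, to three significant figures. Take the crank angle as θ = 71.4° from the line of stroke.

ω = 19.57 rad/s
For an in-line slider-crank, x = r cosθ + √(L² − r² sin²θ), so v = −rω sinθ·[1 + r cosθ/√(L² − r² sin²θ)].
With r = 0.1049 m, L = 0.2758 m, θ = 71.4°: √(L² − r² sin²θ) = 0.25726 m.
v = −0.1049·19.57·0.94777·[1 + 0.1049·0.31896/0.25726] = -2.1987 m/s.
|v| = 2.1987 m/s.

2.20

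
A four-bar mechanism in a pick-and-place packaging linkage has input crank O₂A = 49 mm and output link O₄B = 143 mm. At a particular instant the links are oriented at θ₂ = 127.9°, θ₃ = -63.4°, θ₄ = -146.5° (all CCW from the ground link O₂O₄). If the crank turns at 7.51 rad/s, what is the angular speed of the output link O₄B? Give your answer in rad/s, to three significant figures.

ω₂ = 7.51 rad/s
Differentiating the loop-closure r₂e^{iθ₂}+r₃e^{iθ₃}=r₁+r₄e^{iθ₄} gives r₂ω₂e^{iθ₂}+r₃ω₃e^{iθ₃}=r₄ω₄e^{iθ₄}.
Eliminating the other unknown: ω₄ = r₂ω₂ sin(θ₂−θ₃) / [r₄ sin(θ₄−θ₃)].
Numerator sine = -0.19595; denominator sine = -0.99276.
Result = 0.049·7.51·(-0.19595) / (0.143·(-0.99276)) = +0.50792 rad/s; magnitude 0.50792 rad/s.

0.508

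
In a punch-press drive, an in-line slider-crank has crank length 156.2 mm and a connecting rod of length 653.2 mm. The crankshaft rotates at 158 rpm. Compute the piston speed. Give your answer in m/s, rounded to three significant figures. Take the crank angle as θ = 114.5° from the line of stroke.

2.11

ω = 2π·158/60 = 16.55 rad/s
For an in-line slider-crank, x = r cosθ + √(L² − r² sin²θ), so v = −rω sinθ·[1 + r cosθ/√(L² − r² sin²θ)].
With r = 0.1562 m, L = 0.6532 m, θ = 114.5°: √(L² − r² sin²θ) = 0.63755 m.
v = −0.1562·16.55·0.90996·[1 + 0.1562·-0.41469/0.63755] = -2.1128 m/s.
|v| = 2.1128 m/s.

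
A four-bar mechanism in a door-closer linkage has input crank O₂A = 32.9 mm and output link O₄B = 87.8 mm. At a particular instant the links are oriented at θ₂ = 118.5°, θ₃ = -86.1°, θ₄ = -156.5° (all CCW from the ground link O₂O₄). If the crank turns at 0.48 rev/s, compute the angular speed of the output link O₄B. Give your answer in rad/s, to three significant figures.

0.499

ω₂ = 3.016 rad/s (from 0.48 rev/s).
Differentiating the loop-closure r₂e^{iθ₂}+r₃e^{iθ₃}=r₁+r₄e^{iθ₄} gives r₂ω₂e^{iθ₂}+r₃ω₃e^{iθ₃}=r₄ω₄e^{iθ₄}.
Eliminating the other unknown: ω₄ = r₂ω₂ sin(θ₂−θ₃) / [r₄ sin(θ₄−θ₃)].
Numerator sine = -0.41628; denominator sine = -0.94206.
Result = 0.0329·3.016·(-0.41628) / (0.0878·(-0.94206)) = +0.49938 rad/s; magnitude 0.49938 rad/s.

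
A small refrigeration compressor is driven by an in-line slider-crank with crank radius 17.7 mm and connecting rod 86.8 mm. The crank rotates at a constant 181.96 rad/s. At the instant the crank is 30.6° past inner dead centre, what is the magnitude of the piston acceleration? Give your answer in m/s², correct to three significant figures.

ω = 182 rad/s
x(θ) = r cosθ + √(L² − r² sin²θ); with ω constant, a = ω²·d²x/dθ².
d²x/dθ² = −r cosθ − r²(cos2θ)/√u − r⁴ sin²2θ/(4u^{3/2}),  u = L² − r² sin²θ = 0.00745306 m².
Substituting r = 0.0177 m, L = 0.0868 m, θ = 30.6°: d²x/dθ² = -0.017013 m.
a = ω²·d²x/dθ² = (182)²·(-0.017013) = -563.28 m/s²;  |a| = 563.28 m/s².

563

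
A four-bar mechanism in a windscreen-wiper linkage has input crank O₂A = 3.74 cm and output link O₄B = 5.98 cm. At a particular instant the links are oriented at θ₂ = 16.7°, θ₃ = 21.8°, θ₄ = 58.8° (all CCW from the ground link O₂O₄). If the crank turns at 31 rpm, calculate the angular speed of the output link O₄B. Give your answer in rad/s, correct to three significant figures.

0.300

ω₂ = 3.246 rad/s (from 31 rpm).
Differentiating the loop-closure r₂e^{iθ₂}+r₃e^{iθ₃}=r₁+r₄e^{iθ₄} gives r₂ω₂e^{iθ₂}+r₃ω₃e^{iθ₃}=r₄ω₄e^{iθ₄}.
Eliminating the other unknown: ω₄ = r₂ω₂ sin(θ₂−θ₃) / [r₄ sin(θ₄−θ₃)].
Numerator sine = -0.08889; denominator sine = +0.60182.
Result = 0.0374·3.246·(-0.08889) / (0.0598·(+0.60182)) = -0.2999 rad/s; magnitude 0.2999 rad/s.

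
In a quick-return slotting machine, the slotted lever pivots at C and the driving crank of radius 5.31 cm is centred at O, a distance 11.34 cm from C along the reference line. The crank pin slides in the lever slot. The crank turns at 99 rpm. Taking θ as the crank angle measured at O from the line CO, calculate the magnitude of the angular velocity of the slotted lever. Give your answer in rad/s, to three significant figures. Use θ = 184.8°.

8.97

ω = 10.37 rad/s (from 99 rpm).
Crank pin A relative to C: A = (d + r cosθ, r sinθ); lever angle φ = atan2(r sinθ, d + r cosθ).
Differentiating tanφ: φ̇ = rω(d cosθ + r)/(d² + r² + 2dr cosθ).
d² + r² + 2dr cosθ = |CA|² = 0.00367833 m²;  d cosθ + r = -0.059902 m.
|ω_lever| = |0.0531·10.37·-0.059902| / 0.00367833 = 8.965 rad/s.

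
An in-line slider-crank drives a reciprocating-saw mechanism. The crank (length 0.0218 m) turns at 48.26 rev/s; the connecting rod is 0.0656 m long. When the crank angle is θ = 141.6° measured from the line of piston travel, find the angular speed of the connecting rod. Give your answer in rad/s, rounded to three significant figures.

ω = 303.2 rad/s (converted from 48.26 rev/s).
The rod makes angle φ with the slider axis where L sinφ = r sinθ; differentiating, L cosφ·φ̇ = r ω cosθ.
L cosφ = √(L² − r² sin²θ) = 0.064187 m.
|ω_rod| = r ω |cosθ| / √(L² − r² sin²θ) = 0.0218·303.2·0.78369/0.064187 = 80.709 rad/s.

80.7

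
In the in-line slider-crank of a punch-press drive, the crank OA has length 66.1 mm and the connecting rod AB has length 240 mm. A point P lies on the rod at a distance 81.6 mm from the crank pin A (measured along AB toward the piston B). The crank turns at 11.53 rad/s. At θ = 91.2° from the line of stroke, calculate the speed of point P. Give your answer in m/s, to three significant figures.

0.760

ω = 11.53 rad/s.  Crank-pin speed |V_A| = rω = 0.76213 m/s, perpendicular to OA.
Rod angle: sinφ = −(r/L) sinθ ⇒ φ = -15.983°; ω_rod = −rω cosθ/√(L²−r²sin²θ) = +0.069178 rad/s.
V_P = V_A + ω_rod × AP, with AP = 0.0816 m along the rod.
Components: V_Px = −rω sinθ − a·ω_rod·sinφ = -0.76041 m/s;  V_Py = rω cosθ + a·ω_rod·cosφ = -0.010534 m/s.
|V_P| = √(V_Px² + V_Py²) = 0.76048 m/s.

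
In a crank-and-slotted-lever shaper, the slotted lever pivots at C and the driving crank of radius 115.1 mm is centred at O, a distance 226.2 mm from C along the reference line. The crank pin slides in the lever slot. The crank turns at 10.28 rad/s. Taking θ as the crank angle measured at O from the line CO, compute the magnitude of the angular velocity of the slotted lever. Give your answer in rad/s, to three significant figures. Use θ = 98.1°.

1.73

ω = 10.28 rad/s
Crank pin A relative to C: A = (d + r cosθ, r sinθ); lever angle φ = atan2(r sinθ, d + r cosθ).
Differentiating tanφ: φ̇ = rω(d cosθ + r)/(d² + r² + 2dr cosθ).
d² + r² + 2dr cosθ = |CA|² = 0.0570775 m²;  d cosθ + r = +0.083228 m.
|ω_lever| = |0.1151·10.28·+0.083228| / 0.0570775 = 1.7253 rad/s.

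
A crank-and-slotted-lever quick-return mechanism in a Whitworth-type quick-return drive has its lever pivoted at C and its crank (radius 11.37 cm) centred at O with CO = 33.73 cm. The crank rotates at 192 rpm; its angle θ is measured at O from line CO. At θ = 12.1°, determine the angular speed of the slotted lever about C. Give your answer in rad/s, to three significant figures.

5.03

ω = 20.11 rad/s (from 192 rpm).
Crank pin A relative to C: A = (d + r cosθ, r sinθ); lever angle φ = atan2(r sinθ, d + r cosθ).
Differentiating tanφ: φ̇ = rω(d cosθ + r)/(d² + r² + 2dr cosθ).
d² + r² + 2dr cosθ = |CA|² = 0.201697 m²;  d cosθ + r = +0.44351 m.
|ω_lever| = |0.1137·20.11·+0.44351| / 0.201697 = 5.0268 rad/s.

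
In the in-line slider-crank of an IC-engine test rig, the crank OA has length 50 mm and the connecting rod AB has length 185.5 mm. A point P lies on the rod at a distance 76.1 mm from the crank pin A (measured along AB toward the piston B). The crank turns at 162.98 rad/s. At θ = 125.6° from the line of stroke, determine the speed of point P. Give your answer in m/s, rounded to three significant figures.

6.79

ω = 163 rad/s.  Crank-pin speed |V_A| = rω = 8.149 m/s, perpendicular to OA.
Rod angle: sinφ = −(r/L) sinθ ⇒ φ = -12.660°; ω_rod = −rω cosθ/√(L²−r²sin²θ) = +26.21 rad/s.
V_P = V_A + ω_rod × AP, with AP = 0.0761 m along the rod.
Components: V_Px = −rω sinθ − a·ω_rod·sinφ = -6.1888 m/s;  V_Py = rω cosθ + a·ω_rod·cosφ = -2.7976 m/s.
|V_P| = √(V_Px² + V_Py²) = 6.7918 m/s.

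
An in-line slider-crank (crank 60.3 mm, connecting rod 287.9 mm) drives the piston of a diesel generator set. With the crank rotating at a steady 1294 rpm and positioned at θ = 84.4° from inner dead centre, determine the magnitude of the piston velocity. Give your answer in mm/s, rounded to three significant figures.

8300

ω = 2π·1294/60 = 135.5 rad/s
For an in-line slider-crank, x = r cosθ + √(L² − r² sin²θ), so v = −rω sinθ·[1 + r cosθ/√(L² − r² sin²θ)].
With r = 0.0603 m, L = 0.2879 m, θ = 84.4°: √(L² − r² sin²θ) = 0.28158 m.
v = −0.0603·135.5·0.99523·[1 + 0.0603·0.09758/0.28158] = -8.302 m/s.
|v| = 8.302 m/s = 8302 mm/s.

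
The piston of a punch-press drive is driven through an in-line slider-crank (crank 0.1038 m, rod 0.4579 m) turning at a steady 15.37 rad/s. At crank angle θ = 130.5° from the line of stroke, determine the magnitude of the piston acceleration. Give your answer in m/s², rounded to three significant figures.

16.7

ω = 15.37 rad/s
x(θ) = r cosθ + √(L² − r² sin²θ); with ω constant, a = ω²·d²x/dθ².
d²x/dθ² = −r cosθ − r²(cos2θ)/√u − r⁴ sin²2θ/(4u^{3/2}),  u = L² − r² sin²θ = 0.203442 m².
Substituting r = 0.1038 m, L = 0.4579 m, θ = 130.5°: d²x/dθ² = +0.070841 m.
a = ω²·d²x/dθ² = (15.37)²·(+0.070841) = +16.735 m/s²;  |a| = 16.735 m/s².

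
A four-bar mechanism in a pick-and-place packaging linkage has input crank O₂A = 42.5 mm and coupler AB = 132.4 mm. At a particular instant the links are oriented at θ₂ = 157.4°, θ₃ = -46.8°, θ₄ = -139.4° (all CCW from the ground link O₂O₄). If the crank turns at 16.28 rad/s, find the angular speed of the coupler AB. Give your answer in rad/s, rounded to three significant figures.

4.67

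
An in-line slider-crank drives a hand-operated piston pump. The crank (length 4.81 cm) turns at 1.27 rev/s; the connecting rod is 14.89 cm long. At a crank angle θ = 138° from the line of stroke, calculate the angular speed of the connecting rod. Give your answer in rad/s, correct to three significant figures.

ω = 7.98 rad/s (converted from 1.27 rev/s).
The rod makes angle φ with the slider axis where L sinφ = r sinθ; differentiating, L cosφ·φ̇ = r ω cosθ.
L cosφ = √(L² − r² sin²θ) = 0.14538 m.
|ω_rod| = r ω |cosθ| / √(L² − r² sin²θ) = 0.0481·7.98·0.74314/0.14538 = 1.962 rad/s.

1.96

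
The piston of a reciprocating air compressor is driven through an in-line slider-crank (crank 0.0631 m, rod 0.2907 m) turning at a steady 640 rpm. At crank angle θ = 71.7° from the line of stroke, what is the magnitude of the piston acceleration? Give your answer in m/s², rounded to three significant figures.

38.8

ω = 2π·640/60 = 67.02 rad/s
x(θ) = r cosθ + √(L² − r² sin²θ); with ω constant, a = ω²·d²x/dθ².
d²x/dθ² = −r cosθ − r²(cos2θ)/√u − r⁴ sin²2θ/(4u^{3/2}),  u = L² − r² sin²θ = 0.0809174 m².
Substituting r = 0.0631 m, L = 0.2907 m, θ = 71.7°: d²x/dθ² = -0.008637 m.
a = ω²·d²x/dθ² = (67.02)²·(-0.008637) = -38.796 m/s²;  |a| = 38.796 m/s².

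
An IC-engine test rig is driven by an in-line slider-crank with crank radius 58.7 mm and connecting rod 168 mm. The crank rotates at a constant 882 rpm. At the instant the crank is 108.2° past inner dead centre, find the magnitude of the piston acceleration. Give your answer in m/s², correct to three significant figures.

303

ω = 2π·882/60 = 92.36 rad/s
x(θ) = r cosθ + √(L² − r² sin²θ); with ω constant, a = ω²·d²x/dθ².
d²x/dθ² = −r cosθ − r²(cos2θ)/√u − r⁴ sin²2θ/(4u^{3/2}),  u = L² − r² sin²θ = 0.0251144 m².
Substituting r = 0.0587 m, L = 0.168 m, θ = 108.2°: d²x/dθ² = +0.035572 m.
a = ω²·d²x/dθ² = (92.36)²·(+0.035572) = +303.46 m/s²;  |a| = 303.46 m/s².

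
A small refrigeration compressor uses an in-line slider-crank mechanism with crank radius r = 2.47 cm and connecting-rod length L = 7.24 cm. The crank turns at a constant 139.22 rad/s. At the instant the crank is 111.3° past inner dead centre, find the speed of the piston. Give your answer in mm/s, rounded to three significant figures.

2790

ω = 139.2 rad/s
For an in-line slider-crank, x = r cosθ + √(L² − r² sin²θ), so v = −rω sinθ·[1 + r cosθ/√(L² − r² sin²θ)].
With r = 0.0247 m, L = 0.0724 m, θ = 111.3°: √(L² − r² sin²θ) = 0.068645 m.
v = −0.0247·139.2·0.93169·[1 + 0.0247·-0.36325/0.068645] = -2.7851 m/s.
|v| = 2.7851 m/s = 2785.1 mm/s.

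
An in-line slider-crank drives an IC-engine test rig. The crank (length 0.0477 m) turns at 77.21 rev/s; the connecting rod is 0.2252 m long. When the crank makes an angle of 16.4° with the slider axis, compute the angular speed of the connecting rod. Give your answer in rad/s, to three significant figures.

ω = 485.1 rad/s (converted from 77.21 rev/s).
The rod makes angle φ with the slider axis where L sinφ = r sinθ; differentiating, L cosφ·φ̇ = r ω cosθ.
L cosφ = √(L² − r² sin²θ) = 0.2248 m.
|ω_rod| = r ω |cosθ| / √(L² − r² sin²θ) = 0.0477·485.1·0.95931/0.2248 = 98.751 rad/s.

98.8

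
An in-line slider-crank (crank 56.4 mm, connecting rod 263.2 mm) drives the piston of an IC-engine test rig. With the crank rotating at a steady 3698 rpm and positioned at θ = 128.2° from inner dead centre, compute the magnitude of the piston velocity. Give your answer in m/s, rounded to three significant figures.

ω = 2π·3698/60 = 387.3 rad/s
For an in-line slider-crank, x = r cosθ + √(L² − r² sin²θ), so v = −rω sinθ·[1 + r cosθ/√(L² − r² sin²θ)].
With r = 0.0564 m, L = 0.2632 m, θ = 128.2°: √(L² − r² sin²θ) = 0.25944 m.
v = −0.0564·387.3·0.78586·[1 + 0.0564·-0.61841/0.25944] = -14.857 m/s.
|v| = 14.857 m/s.

14.9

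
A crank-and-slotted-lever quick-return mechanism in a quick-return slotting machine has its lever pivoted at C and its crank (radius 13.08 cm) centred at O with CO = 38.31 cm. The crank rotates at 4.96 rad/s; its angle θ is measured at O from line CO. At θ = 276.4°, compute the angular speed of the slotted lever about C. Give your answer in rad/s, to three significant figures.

ω = 4.96 rad/s
Crank pin A relative to C: A = (d + r cosθ, r sinθ); lever angle φ = atan2(r sinθ, d + r cosθ).
Differentiating tanφ: φ̇ = rω(d cosθ + r)/(d² + r² + 2dr cosθ).
d² + r² + 2dr cosθ = |CA|² = 0.175046 m²;  d cosθ + r = +0.1735 m.
|ω_lever| = |0.1308·4.96·+0.1735| / 0.175046 = 0.64305 rad/s.

0.643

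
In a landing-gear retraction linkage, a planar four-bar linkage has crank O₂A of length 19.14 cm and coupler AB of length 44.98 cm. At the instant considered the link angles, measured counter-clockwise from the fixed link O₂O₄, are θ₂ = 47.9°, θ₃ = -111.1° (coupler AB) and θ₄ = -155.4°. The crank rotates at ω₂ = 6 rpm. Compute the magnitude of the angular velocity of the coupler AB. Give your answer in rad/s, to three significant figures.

0.151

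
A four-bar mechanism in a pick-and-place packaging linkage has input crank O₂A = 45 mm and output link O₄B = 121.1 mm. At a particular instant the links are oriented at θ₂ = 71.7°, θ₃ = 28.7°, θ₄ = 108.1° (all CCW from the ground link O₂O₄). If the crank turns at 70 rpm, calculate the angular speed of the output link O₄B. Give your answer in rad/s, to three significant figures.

1.89

ω₂ = 7.33 rad/s (from 70 rpm).
Differentiating the loop-closure r₂e^{iθ₂}+r₃e^{iθ₃}=r₁+r₄e^{iθ₄} gives r₂ω₂e^{iθ₂}+r₃ω₃e^{iθ₃}=r₄ω₄e^{iθ₄}.
Eliminating the other unknown: ω₄ = r₂ω₂ sin(θ₂−θ₃) / [r₄ sin(θ₄−θ₃)].
Numerator sine = +0.68200; denominator sine = +0.98294.
Result = 0.045·7.33·(+0.68200) / (0.1211·(+0.98294)) = +1.89 rad/s; magnitude 1.89 rad/s.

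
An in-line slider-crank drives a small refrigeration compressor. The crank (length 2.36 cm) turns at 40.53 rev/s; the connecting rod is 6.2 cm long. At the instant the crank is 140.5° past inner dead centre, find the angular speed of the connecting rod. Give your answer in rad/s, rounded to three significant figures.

ω = 254.7 rad/s (converted from 40.53 rev/s).
The rod makes angle φ with the slider axis where L sinφ = r sinθ; differentiating, L cosφ·φ̇ = r ω cosθ.
L cosφ = √(L² − r² sin²θ) = 0.060155 m.
|ω_rod| = r ω |cosθ| / √(L² − r² sin²θ) = 0.0236·254.7·0.77162/0.060155 = 77.09 rad/s.

77.1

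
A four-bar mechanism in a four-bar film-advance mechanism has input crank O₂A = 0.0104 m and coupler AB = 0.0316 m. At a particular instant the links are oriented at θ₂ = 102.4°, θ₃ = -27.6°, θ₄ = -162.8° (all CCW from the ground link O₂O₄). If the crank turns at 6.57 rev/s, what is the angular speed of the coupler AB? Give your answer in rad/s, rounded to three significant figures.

ω₂ = 41.28 rad/s (from 6.57 rev/s).
Differentiating the loop-closure r₂e^{iθ₂}+r₃e^{iθ₃}=r₁+r₄e^{iθ₄} gives r₂ω₂e^{iθ₂}+r₃ω₃e^{iθ₃}=r₄ω₄e^{iθ₄}.
Eliminating the other unknown: ω₃ = r₂ω₂ sin(θ₄−θ₂) / [r₃ sin(θ₃−θ₄)].
Numerator sine = +0.99649; denominator sine = +0.70463.
Result = 0.0104·41.28·(+0.99649) / (0.0316·(+0.70463)) = +19.213 rad/s; magnitude 19.213 rad/s.

19.2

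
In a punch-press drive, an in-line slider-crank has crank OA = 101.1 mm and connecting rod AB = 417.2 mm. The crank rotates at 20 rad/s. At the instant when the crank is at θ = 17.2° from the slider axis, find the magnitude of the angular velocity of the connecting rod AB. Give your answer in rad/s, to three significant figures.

4.64

ω = 20 rad/s
The rod makes angle φ with the slider axis where L sinφ = r sinθ; differentiating, L cosφ·φ̇ = r ω cosθ.
L cosφ = √(L² − r² sin²θ) = 0.41613 m.
|ω_rod| = r ω |cosθ| / √(L² − r² sin²θ) = 0.1011·20·0.95528/0.41613 = 4.6418 rad/s.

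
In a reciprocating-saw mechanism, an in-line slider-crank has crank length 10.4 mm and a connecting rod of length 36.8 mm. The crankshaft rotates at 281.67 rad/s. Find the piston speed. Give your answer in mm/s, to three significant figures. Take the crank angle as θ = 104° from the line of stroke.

ω = 281.7 rad/s
For an in-line slider-crank, x = r cosθ + √(L² − r² sin²θ), so v = −rω sinθ·[1 + r cosθ/√(L² − r² sin²θ)].
With r = 0.0104 m, L = 0.0368 m, θ = 104°: √(L² − r² sin²θ) = 0.035389 m.
v = −0.0104·281.7·0.97030·[1 + 0.0104·-0.24192/0.035389] = -2.6403 m/s.
|v| = 2.6403 m/s = 2640.3 mm/s.

2640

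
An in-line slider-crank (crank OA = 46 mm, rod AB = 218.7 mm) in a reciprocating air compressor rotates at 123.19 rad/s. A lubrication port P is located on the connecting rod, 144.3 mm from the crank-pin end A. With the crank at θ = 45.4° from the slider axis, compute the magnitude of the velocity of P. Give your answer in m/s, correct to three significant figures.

4.63

ω = 123.2 rad/s.  Crank-pin speed |V_A| = rω = 5.6667 m/s, perpendicular to OA.
Rod angle: sinφ = −(r/L) sinθ ⇒ φ = -8.613°; ω_rod = −rω cosθ/√(L²−r²sin²θ) = -18.401 rad/s.
V_P = V_A + ω_rod × AP, with AP = 0.1443 m along the rod.
Components: V_Px = −rω sinθ − a·ω_rod·sinφ = -4.4325 m/s;  V_Py = rω cosθ + a·ω_rod·cosφ = +1.3536 m/s.
|V_P| = √(V_Px² + V_Py²) = 4.6346 m/s.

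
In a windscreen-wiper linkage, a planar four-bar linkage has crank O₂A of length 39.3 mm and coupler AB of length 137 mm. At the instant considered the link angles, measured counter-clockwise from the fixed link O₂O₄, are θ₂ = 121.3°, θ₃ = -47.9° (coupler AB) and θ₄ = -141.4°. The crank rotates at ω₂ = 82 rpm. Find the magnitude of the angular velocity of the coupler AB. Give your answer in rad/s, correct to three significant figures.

ω₂ = 8.587 rad/s (from 82 rpm).
Differentiating the loop-closure r₂e^{iθ₂}+r₃e^{iθ₃}=r₁+r₄e^{iθ₄} gives r₂ω₂e^{iθ₂}+r₃ω₃e^{iθ₃}=r₄ω₄e^{iθ₄}.
Eliminating the other unknown: ω₃ = r₂ω₂ sin(θ₄−θ₂) / [r₃ sin(θ₃−θ₄)].
Numerator sine = +0.99189; denominator sine = +0.99813.
Result = 0.0393·8.587·(+0.99189) / (0.137·(+0.99813)) = +2.4479 rad/s; magnitude 2.4479 rad/s.

2.45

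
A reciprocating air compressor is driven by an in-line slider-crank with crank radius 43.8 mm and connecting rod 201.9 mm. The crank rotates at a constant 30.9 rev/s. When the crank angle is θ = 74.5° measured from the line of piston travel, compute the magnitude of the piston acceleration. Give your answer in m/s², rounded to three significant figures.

ω = 2π·30.9 = 194.2 rad/s
x(θ) = r cosθ + √(L² − r² sin²θ); with ω constant, a = ω²·d²x/dθ².
d²x/dθ² = −r cosθ − r²(cos2θ)/√u − r⁴ sin²2θ/(4u^{3/2}),  u = L² − r² sin²θ = 0.0389822 m².
Substituting r = 0.0438 m, L = 0.2019 m, θ = 74.5°: d²x/dθ² = -0.003408 m.
a = ω²·d²x/dθ² = (194.2)²·(-0.003408) = -128.46 m/s²;  |a| = 128.46 m/s².

128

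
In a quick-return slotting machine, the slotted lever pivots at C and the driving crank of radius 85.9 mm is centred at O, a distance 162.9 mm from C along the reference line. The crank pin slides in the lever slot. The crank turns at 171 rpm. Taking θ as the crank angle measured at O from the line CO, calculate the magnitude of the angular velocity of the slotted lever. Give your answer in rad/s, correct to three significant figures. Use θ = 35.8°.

5.92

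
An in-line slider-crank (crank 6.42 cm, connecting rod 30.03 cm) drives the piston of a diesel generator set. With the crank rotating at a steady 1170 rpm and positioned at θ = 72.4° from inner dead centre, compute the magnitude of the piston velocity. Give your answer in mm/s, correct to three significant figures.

7990

ω = 2π·1170/60 = 122.5 rad/s
For an in-line slider-crank, x = r cosθ + √(L² − r² sin²θ), so v = −rω sinθ·[1 + r cosθ/√(L² − r² sin²θ)].
With r = 0.0642 m, L = 0.3003 m, θ = 72.4°: √(L² − r² sin²θ) = 0.294 m.
v = −0.0642·122.5·0.95319·[1 + 0.0642·0.30237/0.294] = -7.9928 m/s.
|v| = 7.9928 m/s = 7992.8 mm/s.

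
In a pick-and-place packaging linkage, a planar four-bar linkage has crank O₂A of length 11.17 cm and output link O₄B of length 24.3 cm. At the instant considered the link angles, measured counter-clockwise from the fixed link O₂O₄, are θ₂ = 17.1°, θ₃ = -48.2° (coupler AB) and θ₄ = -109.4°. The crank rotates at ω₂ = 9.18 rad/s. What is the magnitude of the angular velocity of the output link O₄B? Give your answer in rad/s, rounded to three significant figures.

ω₂ = 9.18 rad/s
Differentiating the loop-closure r₂e^{iθ₂}+r₃e^{iθ₃}=r₁+r₄e^{iθ₄} gives r₂ω₂e^{iθ₂}+r₃ω₃e^{iθ₃}=r₄ω₄e^{iθ₄}.
Eliminating the other unknown: ω₄ = r₂ω₂ sin(θ₂−θ₃) / [r₄ sin(θ₄−θ₃)].
Numerator sine = +0.90851; denominator sine = -0.87631.
Result = 0.1117·9.18·(+0.90851) / (0.243·(-0.87631)) = -4.3748 rad/s; magnitude 4.3748 rad/s.

4.37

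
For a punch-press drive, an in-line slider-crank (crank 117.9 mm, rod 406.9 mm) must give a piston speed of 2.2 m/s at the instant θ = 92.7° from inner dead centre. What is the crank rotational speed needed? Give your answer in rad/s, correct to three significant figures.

For an in-line slider-crank, |v_piston| = rω|sinθ|·[1 + r cosθ/√(L² − r² sin²θ)].
With r = 0.1179 m, L = 0.4069 m, θ = 92.7°: the bracketed kinematic factor |dx/dθ| = 0.11609 m.
ω = v/|dx/dθ| = 2.2/0.11609 = 18.951 rad/s.

19.0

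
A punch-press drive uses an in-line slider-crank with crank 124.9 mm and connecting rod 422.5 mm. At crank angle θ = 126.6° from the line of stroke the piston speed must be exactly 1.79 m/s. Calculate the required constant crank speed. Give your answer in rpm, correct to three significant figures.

For an in-line slider-crank, |v_piston| = rω|sinθ|·[1 + r cosθ/√(L² − r² sin²θ)].
With r = 0.1249 m, L = 0.4225 m, θ = 126.6°: the bracketed kinematic factor |dx/dθ| = 0.082078 m.
ω = v/|dx/dθ| = 1.79/0.082078 = 21.808 rad/s.
N = 60ω/(2π) = 208.25 rpm.

208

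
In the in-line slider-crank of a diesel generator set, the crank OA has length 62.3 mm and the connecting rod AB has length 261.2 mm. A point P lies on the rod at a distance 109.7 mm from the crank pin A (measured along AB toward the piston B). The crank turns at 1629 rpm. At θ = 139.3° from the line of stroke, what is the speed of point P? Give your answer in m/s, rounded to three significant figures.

7.92

ω = 170.6 rad/s.  Crank-pin speed |V_A| = rω = 10.628 m/s, perpendicular to OA.
Rod angle: sinφ = −(r/L) sinθ ⇒ φ = -8.948°; ω_rod = −rω cosθ/√(L²−r²sin²θ) = +31.227 rad/s.
V_P = V_A + ω_rod × AP, with AP = 0.1097 m along the rod.
Components: V_Px = −rω sinθ − a·ω_rod·sinφ = -6.3975 m/s;  V_Py = rω cosθ + a·ω_rod·cosφ = -4.6733 m/s.
|V_P| = √(V_Px² + V_Py²) = 7.9226 m/s.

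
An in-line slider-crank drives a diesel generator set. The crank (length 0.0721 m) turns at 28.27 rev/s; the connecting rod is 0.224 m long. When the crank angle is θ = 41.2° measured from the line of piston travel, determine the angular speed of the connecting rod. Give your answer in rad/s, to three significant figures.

ω = 177.6 rad/s (converted from 28.27 rev/s).
The rod makes angle φ with the slider axis where L sinφ = r sinθ; differentiating, L cosφ·φ̇ = r ω cosθ.
L cosφ = √(L² − r² sin²θ) = 0.21891 m.
|ω_rod| = r ω |cosθ| / √(L² − r² sin²θ) = 0.0721·177.6·0.75241/0.21891 = 44.019 rad/s.

44.0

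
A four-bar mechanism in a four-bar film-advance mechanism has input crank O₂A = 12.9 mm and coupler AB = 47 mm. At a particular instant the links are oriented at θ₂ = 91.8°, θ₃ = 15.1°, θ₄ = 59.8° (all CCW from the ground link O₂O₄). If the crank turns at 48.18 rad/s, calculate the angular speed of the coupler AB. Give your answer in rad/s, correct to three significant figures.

ω₂ = 48.18 rad/s
Differentiating the loop-closure r₂e^{iθ₂}+r₃e^{iθ₃}=r₁+r₄e^{iθ₄} gives r₂ω₂e^{iθ₂}+r₃ω₃e^{iθ₃}=r₄ω₄e^{iθ₄}.
Eliminating the other unknown: ω₃ = r₂ω₂ sin(θ₄−θ₂) / [r₃ sin(θ₃−θ₄)].
Numerator sine = -0.52992; denominator sine = -0.70339.
Result = 0.0129·48.18·(-0.52992) / (0.047·(-0.70339)) = +9.9625 rad/s; magnitude 9.9625 rad/s.

9.96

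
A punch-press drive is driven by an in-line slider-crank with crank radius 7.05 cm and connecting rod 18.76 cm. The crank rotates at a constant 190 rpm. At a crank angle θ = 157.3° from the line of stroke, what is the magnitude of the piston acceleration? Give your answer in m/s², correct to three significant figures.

18.1

ω = 2π·190/60 = 19.9 rad/s
x(θ) = r cosθ + √(L² − r² sin²θ); with ω constant, a = ω²·d²x/dθ².
d²x/dθ² = −r cosθ − r²(cos2θ)/√u − r⁴ sin²2θ/(4u^{3/2}),  u = L² − r² sin²θ = 0.0344536 m².
Substituting r = 0.0705 m, L = 0.1876 m, θ = 157.3°: d²x/dθ² = +0.045748 m.
a = ω²·d²x/dθ² = (19.9)²·(+0.045748) = +18.111 m/s²;  |a| = 18.111 m/s².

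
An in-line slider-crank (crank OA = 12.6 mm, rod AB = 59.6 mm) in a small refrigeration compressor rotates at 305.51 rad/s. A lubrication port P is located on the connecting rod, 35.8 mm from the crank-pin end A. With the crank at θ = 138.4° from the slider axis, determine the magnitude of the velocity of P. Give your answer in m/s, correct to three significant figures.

ω = 305.5 rad/s.  Crank-pin speed |V_A| = rω = 3.8494 m/s, perpendicular to OA.
Rod angle: sinφ = −(r/L) sinθ ⇒ φ = -8.069°; ω_rod = −rω cosθ/√(L²−r²sin²θ) = +48.781 rad/s.
V_P = V_A + ω_rod × AP, with AP = 0.0358 m along the rod.
Components: V_Px = −rω sinθ − a·ω_rod·sinφ = -2.3106 m/s;  V_Py = rω cosθ + a·ω_rod·cosφ = -1.1495 m/s.
|V_P| = √(V_Px² + V_Py²) = 2.5808 m/s.

2.58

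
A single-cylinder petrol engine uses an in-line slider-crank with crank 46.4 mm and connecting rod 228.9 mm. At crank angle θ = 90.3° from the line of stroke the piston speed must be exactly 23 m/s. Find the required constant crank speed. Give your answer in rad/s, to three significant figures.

For an in-line slider-crank, |v_piston| = rω|sinθ|·[1 + r cosθ/√(L² − r² sin²θ)].
With r = 0.0464 m, L = 0.2289 m, θ = 90.3°: the bracketed kinematic factor |dx/dθ| = 0.046349 m.
ω = v/|dx/dθ| = 23/0.046349 = 496.23 rad/s.

496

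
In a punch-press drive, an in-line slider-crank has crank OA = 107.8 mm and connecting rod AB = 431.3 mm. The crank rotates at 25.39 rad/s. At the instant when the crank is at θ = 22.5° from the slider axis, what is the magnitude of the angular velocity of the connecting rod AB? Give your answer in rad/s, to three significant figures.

ω = 25.39 rad/s
The rod makes angle φ with the slider axis where L sinφ = r sinθ; differentiating, L cosφ·φ̇ = r ω cosθ.
L cosφ = √(L² − r² sin²θ) = 0.42932 m.
|ω_rod| = r ω |cosθ| / √(L² − r² sin²θ) = 0.1078·25.39·0.92388/0.42932 = 5.89 rad/s.

5.89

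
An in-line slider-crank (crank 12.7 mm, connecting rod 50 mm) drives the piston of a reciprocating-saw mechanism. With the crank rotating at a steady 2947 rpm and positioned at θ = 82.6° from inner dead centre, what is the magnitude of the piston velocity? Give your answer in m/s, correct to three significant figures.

ω = 2π·2947/60 = 308.6 rad/s
For an in-line slider-crank, x = r cosθ + √(L² − r² sin²θ), so v = −rω sinθ·[1 + r cosθ/√(L² − r² sin²θ)].
With r = 0.0127 m, L = 0.05 m, θ = 82.6°: √(L² − r² sin²θ) = 0.048388 m.
v = −0.0127·308.6·0.99167·[1 + 0.0127·0.12880/0.048388] = -4.0181 m/s.
|v| = 4.0181 m/s.

4.02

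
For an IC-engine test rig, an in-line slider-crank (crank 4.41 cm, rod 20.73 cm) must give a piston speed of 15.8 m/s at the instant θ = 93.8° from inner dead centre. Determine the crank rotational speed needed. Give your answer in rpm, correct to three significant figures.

For an in-line slider-crank, |v_piston| = rω|sinθ|·[1 + r cosθ/√(L² − r² sin²θ)].
With r = 0.0441 m, L = 0.2073 m, θ = 93.8°: the bracketed kinematic factor |dx/dθ| = 0.043368 m.
ω = v/|dx/dθ| = 15.8/0.043368 = 364.32 rad/s.
N = 60ω/(2π) = 3479 rpm.

3480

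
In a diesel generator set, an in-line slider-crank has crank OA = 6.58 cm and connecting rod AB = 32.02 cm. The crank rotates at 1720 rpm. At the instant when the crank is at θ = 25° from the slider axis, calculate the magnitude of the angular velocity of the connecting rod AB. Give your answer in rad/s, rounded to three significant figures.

ω = 180.1 rad/s (converted from 1720 rpm).
The rod makes angle φ with the slider axis where L sinφ = r sinθ; differentiating, L cosφ·φ̇ = r ω cosθ.
L cosφ = √(L² − r² sin²θ) = 0.31899 m.
|ω_rod| = r ω |cosθ| / √(L² − r² sin²θ) = 0.0658·180.1·0.90631/0.31899 = 33.673 rad/s.

33.7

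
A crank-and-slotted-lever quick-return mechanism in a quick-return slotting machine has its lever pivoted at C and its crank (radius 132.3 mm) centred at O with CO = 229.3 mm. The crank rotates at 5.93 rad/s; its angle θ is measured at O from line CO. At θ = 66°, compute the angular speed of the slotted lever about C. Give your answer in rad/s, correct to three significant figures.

1.87

ω = 5.93 rad/s
Crank pin A relative to C: A = (d + r cosθ, r sinθ); lever angle φ = atan2(r sinθ, d + r cosθ).
Differentiating tanφ: φ̇ = rω(d cosθ + r)/(d² + r² + 2dr cosθ).
d² + r² + 2dr cosθ = |CA|² = 0.0947596 m²;  d cosθ + r = +0.22556 m.
|ω_lever| = |0.1323·5.93·+0.22556| / 0.0947596 = 1.8675 rad/s.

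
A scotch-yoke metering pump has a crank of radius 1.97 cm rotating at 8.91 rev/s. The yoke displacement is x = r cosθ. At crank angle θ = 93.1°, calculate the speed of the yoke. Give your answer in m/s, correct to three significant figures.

ω = 55.98 rad/s (from 8.91 rev/s).
x = r cosθ ⇒ ẋ = −rω sinθ.
|v| = rω|sinθ| = 0.0197·55.98·|sin 93.1°| = 1.1013 m/s.

1.10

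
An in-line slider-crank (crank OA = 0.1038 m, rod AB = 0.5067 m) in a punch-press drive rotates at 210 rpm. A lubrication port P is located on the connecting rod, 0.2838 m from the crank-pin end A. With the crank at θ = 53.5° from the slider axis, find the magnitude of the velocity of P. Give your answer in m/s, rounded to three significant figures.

2.05

ω = 21.99 rad/s.  Crank-pin speed |V_A| = rω = 2.2827 m/s, perpendicular to OA.
Rod angle: sinφ = −(r/L) sinθ ⇒ φ = -9.478°; ω_rod = −rω cosθ/√(L²−r²sin²θ) = -2.7168 rad/s.
V_P = V_A + ω_rod × AP, with AP = 0.2838 m along the rod.
Components: V_Px = −rω sinθ − a·ω_rod·sinφ = -1.9619 m/s;  V_Py = rω cosθ + a·ω_rod·cosφ = +0.5973 m/s.
|V_P| = √(V_Px² + V_Py²) = 2.0508 m/s.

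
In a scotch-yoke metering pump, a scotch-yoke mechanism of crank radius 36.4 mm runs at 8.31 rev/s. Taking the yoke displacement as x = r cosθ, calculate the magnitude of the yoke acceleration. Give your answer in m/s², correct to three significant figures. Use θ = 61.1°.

ω = 52.21 rad/s (from 8.31 rev/s).
x = r cosθ ⇒ ẍ = −rω² cosθ (ω constant).
|a| = rω²|cosθ| = 0.0364·(52.21)²·|cos 61.1°| = 47.958 m/s².

48.0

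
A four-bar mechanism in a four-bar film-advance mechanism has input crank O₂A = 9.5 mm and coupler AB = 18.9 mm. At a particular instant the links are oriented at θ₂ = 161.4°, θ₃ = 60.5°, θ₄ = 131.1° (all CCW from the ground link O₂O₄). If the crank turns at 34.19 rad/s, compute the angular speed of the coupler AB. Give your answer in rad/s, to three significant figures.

ω₂ = 34.19 rad/s
Differentiating the loop-closure r₂e^{iθ₂}+r₃e^{iθ₃}=r₁+r₄e^{iθ₄} gives r₂ω₂e^{iθ₂}+r₃ω₃e^{iθ₃}=r₄ω₄e^{iθ₄}.
Eliminating the other unknown: ω₃ = r₂ω₂ sin(θ₄−θ₂) / [r₃ sin(θ₃−θ₄)].
Numerator sine = -0.50453; denominator sine = -0.94322.
Result = 0.0095·34.19·(-0.50453) / (0.0189·(-0.94322)) = +9.1925 rad/s; magnitude 9.1925 rad/s.

9.19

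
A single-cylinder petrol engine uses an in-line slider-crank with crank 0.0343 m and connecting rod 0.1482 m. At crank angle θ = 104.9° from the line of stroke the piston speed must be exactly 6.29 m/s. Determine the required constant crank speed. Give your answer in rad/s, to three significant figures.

For an in-line slider-crank, |v_piston| = rω|sinθ|·[1 + r cosθ/√(L² − r² sin²θ)].
With r = 0.0343 m, L = 0.1482 m, θ = 104.9°: the bracketed kinematic factor |dx/dθ| = 0.031123 m.
ω = v/|dx/dθ| = 6.29/0.031123 = 202.1 rad/s.

202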